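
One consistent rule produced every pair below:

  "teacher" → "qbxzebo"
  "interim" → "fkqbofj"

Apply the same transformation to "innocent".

Compare letters: t→q is +23, e→b is +23, a→x is +23 — a constant shift. Each letter is shifted forward by 23 in the alphabet (a Caesar shift of +23).
On innocent: i+23=f, n+23=k, n+23=k, o+23=l, c+23=z, e+23=b, n+23=k, t+23=q.

fkklzbkq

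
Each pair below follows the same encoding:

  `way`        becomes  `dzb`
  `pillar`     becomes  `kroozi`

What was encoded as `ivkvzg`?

repeat

Each pair mirrors across the alphabet (w↔d, a↔z, y↔b): positions sum to 25. Letters are reflected about the middle of the alphabet (position → 25−position): Atbash.
Undoing it on ivkvzg: i↔r, v↔e, k↔p, v↔e, z↔a, g↔t.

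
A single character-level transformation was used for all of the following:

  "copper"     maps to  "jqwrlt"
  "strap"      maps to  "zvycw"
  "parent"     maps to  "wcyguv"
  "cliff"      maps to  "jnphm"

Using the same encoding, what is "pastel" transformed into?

Shifts by position in copper: pos 0: c→j (+7), pos 1: o→q (+2), pos 2: p→w (+7), pos 3: p→r (+2) — repeating every 2. The shifts repeat in a cycle of length 2: positions 0,1,… shift by +7, +2, then the pattern repeats.
On pastel: p+7=w, a+2=c, s+7=z, t+2=v, e+7=l, l+2=n.

wczvln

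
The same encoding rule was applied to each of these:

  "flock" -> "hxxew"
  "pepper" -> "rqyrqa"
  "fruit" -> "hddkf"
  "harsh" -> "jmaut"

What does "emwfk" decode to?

Shifts by position in flock: pos 0: f→h (+2), pos 1: l→x (+12), pos 2: o→x (+9), pos 3: c→e (+2), pos 4: k→w (+12) — repeating every 3. It's a Vigenère-style cipher with numeric key [2,12,9]: position i shifts by key[i mod 3].
Undoing it on emwfk: e−2=c, m−12=a, w−9=n, f−2=d, k−12=y.

candy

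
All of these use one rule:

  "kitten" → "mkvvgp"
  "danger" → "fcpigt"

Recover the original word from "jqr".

Compare letters: k→m is +2, i→k is +2, t→v is +2 — a constant shift. Each letter is shifted forward by 2 in the alphabet (a Caesar shift of +2).
Reversing it on jqr: j−2=h, q−2=o, r−2=p.

hop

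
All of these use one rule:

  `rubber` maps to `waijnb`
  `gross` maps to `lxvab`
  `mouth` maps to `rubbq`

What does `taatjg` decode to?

outlaw

Letter i (0-indexed) is shifted by i+5, so successive shifts are 5, 6, 7, ….
Reversing it on taatjg: t−5=o, a−6=u, a−7=t, t−8=l, j−9=a, g−10=w.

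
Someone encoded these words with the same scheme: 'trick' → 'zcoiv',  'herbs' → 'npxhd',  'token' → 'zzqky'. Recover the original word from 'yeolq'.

stiff

The shifts repeat in a cycle of length 3: positions 0,1,… shift by +6, +11, +6, then the pattern repeats.
Decoding yeolq: y−6=s, e−11=t, o−6=i, l−6=f, q−11=f.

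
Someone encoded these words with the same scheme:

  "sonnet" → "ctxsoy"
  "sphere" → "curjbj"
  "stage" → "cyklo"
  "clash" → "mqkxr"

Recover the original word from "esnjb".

under

Shifts by position in sonnet: pos 0: s→c (+10), pos 1: o→t (+5), pos 2: n→x (+10), pos 3: n→s (+5) — repeating every 2. A repeating key of period 2 is used — shifts +10, +5 over and over.
Undoing it on esnjb: e−10=u, s−5=n, n−10=d, j−5=e, b−10=r.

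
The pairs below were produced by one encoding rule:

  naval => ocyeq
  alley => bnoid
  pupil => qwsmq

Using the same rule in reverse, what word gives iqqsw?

In naval: n→o is +1, a→c is +2, v→y is +3, a→e is +4 — the shift increases by 1 each position. Each letter shifts forward by (position + 1), i.e. 1, 2, 3, … — the shift grows by one for each successive letter.
Reversing it on iqqsw: i−1=h, q−2=o, q−3=n, s−4=o, w−5=r.

honor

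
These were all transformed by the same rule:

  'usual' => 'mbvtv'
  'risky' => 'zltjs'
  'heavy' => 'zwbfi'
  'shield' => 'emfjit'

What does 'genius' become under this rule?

Two steps: reverse the string, then apply a Caesar shift of +1.
Applying it to genius: reverse → suineg; then shift: s+1=t, u+1=v, i+1=j, n+1=o, e+1=f, g+1=h.

tvjofh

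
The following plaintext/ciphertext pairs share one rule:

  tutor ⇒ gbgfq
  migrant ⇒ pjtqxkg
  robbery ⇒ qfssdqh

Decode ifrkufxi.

t(19)→g(6) and u(20)→b(1) fit y≡21x+23 (mod 26); the inverse of 21 mod 26 is 5. Each letter's alphabet position (a=0..z=25) is mapped through 21·x+23 mod 26 — an affine cipher.
Undoing it on ifrkufxi: i(8)→5·(8−23)≡3=d; f(5)→5·(5−23)≡14=o; r(17)→5·(17−23)≡22=w; k(10)→5·(10−23)≡13=n; u(20)→5·(20−23)≡11=l; f(5)→5·(5−23)≡14=o; x(23)→5·(23−23)≡0=a; i(8)→5·(8−23)≡3=d (all mod 26).

download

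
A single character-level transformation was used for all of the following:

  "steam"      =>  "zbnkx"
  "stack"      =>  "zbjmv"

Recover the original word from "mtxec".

In steam: s→z is +7, t→b is +8, e→n is +9, a→k is +10 — the shift increases by 1 each position. Each letter shifts forward by (position + 7), i.e. 7, 8, 9, … — the shift grows by one for each successive letter.
Decoding mtxec: m−7=f, t−8=l, x−9=o, e−10=u, c−11=r.

flour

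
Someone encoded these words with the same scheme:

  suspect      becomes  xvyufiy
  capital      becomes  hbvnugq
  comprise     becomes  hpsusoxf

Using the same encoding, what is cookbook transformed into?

hpupcutl

Shifts by position in suspect: pos 0: s→x (+5), pos 1: u→v (+1), pos 2: s→y (+6), pos 3: p→u (+5), pos 4: e→f (+1), pos 5: c→i (+6) — repeating every 3. A repeating key of period 3 is used — shifts +5, +1, +6 over and over.
Applying it to cookbook: c+5=h, o+1=p, o+6=u, k+5=p, b+1=c, o+6=u, o+5=t, k+1=l.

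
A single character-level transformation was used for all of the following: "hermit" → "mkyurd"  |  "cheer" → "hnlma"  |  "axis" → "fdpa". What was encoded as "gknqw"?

In hermit: h→m is +5, e→k is +6, r→y is +7, m→u is +8 — the shift increases by 1 each position. The shift increases by 1 at each position, starting from +5: 5, 6, 7, ….
Undoing it on gknqw: g−5=b, k−6=e, n−7=g, q−8=i, w−9=n.

begin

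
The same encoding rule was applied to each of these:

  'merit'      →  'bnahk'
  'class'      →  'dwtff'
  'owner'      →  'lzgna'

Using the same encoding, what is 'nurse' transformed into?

m(12)→b(1) and e(4)→n(13) fit y≡5x+19 (mod 26); the inverse of 5 mod 26 is 21. Each letter's alphabet position (a=0..z=25) is mapped through 5·x+19 mod 26 — an affine cipher.
Applying it to nurse: n(13)→5·13+19≡6=g; u(20)→5·20+19≡15=p; r(17)→5·17+19≡0=a; s(18)→5·18+19≡5=f; e(4)→5·4+19≡13=n (all mod 26).

gpafn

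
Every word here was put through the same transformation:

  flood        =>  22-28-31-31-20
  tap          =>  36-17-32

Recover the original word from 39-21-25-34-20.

Each letter is replaced by its alphabet position (a=1..z=26) + 16.
Reversing it on 39-21-25-34-20: 39→(39−16)÷1=23=w, 21→(21−16)÷1=5=e, 25→(25−16)÷1=9=i, 34→(34−16)÷1=18=r, 20→(20−16)÷1=4=d.

weird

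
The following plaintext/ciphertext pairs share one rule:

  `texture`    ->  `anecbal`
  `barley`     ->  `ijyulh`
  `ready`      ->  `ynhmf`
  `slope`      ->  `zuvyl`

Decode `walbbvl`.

Shifts by position in texture: pos 0: t→a (+7), pos 1: e→n (+9), pos 2: x→e (+7), pos 3: t→c (+9) — repeating every 2. It's a Vigenère-style cipher with numeric key [7,9]: position i shifts by key[i mod 2].
Reversing it on walbbvl: w−7=p, a−9=r, l−7=e, b−9=s, b−7=u, v−9=m, l−7=e.

presume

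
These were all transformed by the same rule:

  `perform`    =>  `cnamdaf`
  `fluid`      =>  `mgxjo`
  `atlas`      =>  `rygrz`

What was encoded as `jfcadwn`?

improve

p(15)→c(2) and e(4)→n(13) fit y≡25x+17 (mod 26); the inverse of 25 mod 26 is 25. Each letter's alphabet position (a=0..z=25) is mapped through 25·x+17 mod 26 — an affine cipher.
Decoding jfcadwn: j(9)→25·(9−17)≡8=i; f(5)→25·(5−17)≡12=m; c(2)→25·(2−17)≡15=p; a(0)→25·(0−17)≡17=r; d(3)→25·(3−17)≡14=o; w(22)→25·(22−17)≡21=v; n(13)→25·(13−17)≡4=e (all mod 26).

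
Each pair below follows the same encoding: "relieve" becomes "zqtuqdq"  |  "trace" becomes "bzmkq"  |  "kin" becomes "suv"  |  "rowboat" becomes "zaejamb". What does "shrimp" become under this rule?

apzuux

The shift depends on letter class: consonant r→z is +8, but vowel e→q is +12. The rule splits by letter class: vowels +12, consonants +8.
Applying it to shrimp: s(cons)+8=a, h(cons)+8=p, r(cons)+8=z, i(vowel)+12=u, m(cons)+8=u, p(cons)+8=x.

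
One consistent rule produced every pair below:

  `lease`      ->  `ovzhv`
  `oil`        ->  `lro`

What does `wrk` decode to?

dip

Each letter is replaced by its mirror in the alphabet: a↔z, b↔y, c↔x, and so on (the Atbash cipher).
Reversing it on wrk: w↔d, r↔i, k↔p.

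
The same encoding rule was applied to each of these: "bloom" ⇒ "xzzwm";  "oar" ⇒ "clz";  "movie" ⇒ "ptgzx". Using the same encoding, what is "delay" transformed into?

jlwpo

The output letters match the input read backwards, each shifted +11: bloom reversed is moolb. Two steps: reverse the string, then apply a Caesar shift of +11.
Applying it to delay: reverse → yaled; then shift: y+11=j, a+11=l, l+11=w, e+11=p, d+11=o.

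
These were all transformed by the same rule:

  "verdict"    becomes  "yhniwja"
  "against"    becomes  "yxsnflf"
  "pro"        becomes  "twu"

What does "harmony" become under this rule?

dstrwfm

The output letters match the input read backwards, each shifted +5: verdict reversed is tcidrev. The word is reversed, then every letter is shifted forward by 5.
Applying it to harmony: reverse → ynomrah; then shift: y+5=d, n+5=s, o+5=t, m+5=r, r+5=w, a+5=f, h+5=m.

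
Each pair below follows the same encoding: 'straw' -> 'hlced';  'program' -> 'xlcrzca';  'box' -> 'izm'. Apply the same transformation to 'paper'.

cpala

The word is reversed, then every letter is shifted forward by 11.
On paper: reverse → repap; then shift: r+11=c, e+11=p, p+11=a, a+11=l, p+11=a.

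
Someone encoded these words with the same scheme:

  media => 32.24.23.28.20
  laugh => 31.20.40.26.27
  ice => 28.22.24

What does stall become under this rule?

m is letter #13 and maps to 32: an offset of 19. Each letter is replaced by its alphabet position (a=1..z=26) + 19.
Applying it to stall: s=19→38, t=20→39, a=1→20, l=12→31, l=12→31.

38.39.20.31.31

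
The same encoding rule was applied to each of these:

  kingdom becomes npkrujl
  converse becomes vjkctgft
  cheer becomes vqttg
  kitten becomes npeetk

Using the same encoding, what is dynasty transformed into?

k(10)→n(13) and i(8)→p(15) fit y≡25x+23 (mod 26); the inverse of 25 mod 26 is 25. Treating letters as 0–25, the rule is x ↦ 25x + 23 (mod 26).
Applying it to dynasty: d(3)→25·3+23≡20=u; y(24)→25·24+23≡25=z; n(13)→25·13+23≡10=k; a(0)→25·0+23≡23=x; s(18)→25·18+23≡5=f; t(19)→25·19+23≡4=e; y(24)→25·24+23≡25=z (all mod 26).

uzkxfez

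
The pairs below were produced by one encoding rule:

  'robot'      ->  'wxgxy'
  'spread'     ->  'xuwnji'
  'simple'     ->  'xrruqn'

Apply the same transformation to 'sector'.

Two shifts are in play — +9 for a/e/i/o/u, +5 for every other letter.
On sector: s(cons)+5=x, e(vowel)+9=n, c(cons)+5=h, t(cons)+5=y, o(vowel)+9=x, r(cons)+5=w.

xnhyxw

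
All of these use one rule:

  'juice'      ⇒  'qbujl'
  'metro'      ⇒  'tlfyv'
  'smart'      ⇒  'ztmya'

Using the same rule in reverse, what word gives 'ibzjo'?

bunch

Shifts by position in juice: pos 0: j→q (+7), pos 1: u→b (+7), pos 2: i→u (+12), pos 3: c→j (+7), pos 4: e→l (+7) — repeating every 3. The shifts repeat in a cycle of length 3: positions 0,1,… shift by +7, +7, +12, then the pattern repeats.
Decoding ibzjo: i−7=b, b−7=u, z−12=n, j−7=c, o−7=h.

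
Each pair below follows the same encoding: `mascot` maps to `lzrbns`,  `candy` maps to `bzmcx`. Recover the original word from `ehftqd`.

figure

Compare letters: m→l is +25, a→z is +25, s→r is +25 — a constant shift. It's a constant shift of +25 (ROT25).
Decoding ehftqd: e−25=f, h−25=i, f−25=g, t−25=u, q−25=r, d−25=e.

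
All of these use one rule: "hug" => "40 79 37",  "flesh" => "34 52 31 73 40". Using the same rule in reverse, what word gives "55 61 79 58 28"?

mound

The formula is n = 3×(alphabet index, a=1) + 16.
Undoing it on 55 61 79 58 28: 55→(55−16)÷3=13=m, 61→(61−16)÷3=15=o, 79→(79−16)÷3=21=u, 58→(58−16)÷3=14=n, 28→(28−16)÷3=4=d.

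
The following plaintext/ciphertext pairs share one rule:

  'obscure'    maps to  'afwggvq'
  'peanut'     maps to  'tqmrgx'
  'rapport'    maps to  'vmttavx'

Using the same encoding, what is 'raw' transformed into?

vma

The rule splits by letter class: vowels +12, consonants +4.
On raw: r(cons)+4=v, a(vowel)+12=m, w(cons)+4=a.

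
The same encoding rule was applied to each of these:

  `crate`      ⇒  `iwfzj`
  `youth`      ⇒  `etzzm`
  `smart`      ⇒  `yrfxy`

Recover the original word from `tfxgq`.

nasal

Shifts by position in crate: pos 0: c→i (+6), pos 1: r→w (+5), pos 2: a→f (+5), pos 3: t→z (+6), pos 4: e→j (+5) — repeating every 3. It's a Vigenère-style cipher with numeric key [6,5,5]: position i shifts by key[i mod 3].
Decoding tfxgq: t−6=n, f−5=a, x−5=s, g−6=a, q−5=l.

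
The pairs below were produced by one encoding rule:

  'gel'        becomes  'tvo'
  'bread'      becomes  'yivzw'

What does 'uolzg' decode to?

float

Each pair mirrors across the alphabet (g↔t, e↔v, l↔o): positions sum to 25. This is the alphabet-reversal cipher (Atbash): a becomes z, b becomes y, etc.
Reversing it on uolzg: u↔f, o↔l, l↔o, z↔a, g↔t.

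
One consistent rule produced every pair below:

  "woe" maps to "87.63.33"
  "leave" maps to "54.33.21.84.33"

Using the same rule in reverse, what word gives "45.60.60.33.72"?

inner

w(#23)→87 and o(#15)→63: differences scale by 3, so n = 3·pos + 18. The formula is n = 3×(alphabet index, a=1) + 18.
Decoding 45.60.60.33.72: 45→(45−18)÷3=9=i, 60→(60−18)÷3=14=n, 60→(60−18)÷3=14=n, 33→(33−18)÷3=5=e, 72→(72−18)÷3=18=r.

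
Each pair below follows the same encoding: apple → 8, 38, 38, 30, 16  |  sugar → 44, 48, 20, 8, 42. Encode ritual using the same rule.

42, 24, 46, 48, 8, 30

Each letter becomes 2×(its alphabet position, a=1..z=26) + 6.
For ritual: r=18→42, i=9→24, t=20→46, u=21→48, a=1→8, l=12→30.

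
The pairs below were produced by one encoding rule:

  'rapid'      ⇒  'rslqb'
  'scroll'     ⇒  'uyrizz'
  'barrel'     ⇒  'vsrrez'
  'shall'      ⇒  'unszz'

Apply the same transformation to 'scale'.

uysze

r(17)→r(17) and a(0)→s(18) fit y≡3x+18 (mod 26); the inverse of 3 mod 26 is 9. Treating letters as 0–25, the rule is x ↦ 3x + 18 (mod 26).
On scale: s(18)→3·18+18≡20=u; c(2)→3·2+18≡24=y; a(0)→3·0+18≡18=s; l(11)→3·11+18≡25=z; e(4)→3·4+18≡4=e (all mod 26).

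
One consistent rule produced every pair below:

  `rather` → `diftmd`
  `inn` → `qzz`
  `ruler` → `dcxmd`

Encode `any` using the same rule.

Two shifts are in play — +8 for a/e/i/o/u, +12 for every other letter.
For any: a(vowel)+8=i, n(cons)+12=z, y(cons)+12=k.

izk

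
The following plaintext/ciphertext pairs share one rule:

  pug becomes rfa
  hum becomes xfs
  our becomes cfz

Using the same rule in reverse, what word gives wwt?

The output letters match the input read backwards, each shifted +11: pug reversed is gup. Read the word backwards and shift each letter +11.
Undoing it on wwt: shift back: w−11=l, w−11=l, t−11=i → lli; then reverse → ill.

ill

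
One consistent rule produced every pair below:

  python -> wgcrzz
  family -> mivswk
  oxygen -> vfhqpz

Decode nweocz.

Each letter shifts forward by (position + 7), i.e. 7, 8, 9, … — the shift grows by one for each successive letter.
Decoding nweocz: n−7=g, w−8=o, e−9=v, o−10=e, c−11=r, z−12=n.

govern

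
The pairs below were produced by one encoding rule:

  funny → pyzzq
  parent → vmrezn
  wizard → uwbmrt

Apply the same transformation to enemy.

Treating letters as 0–25, the rule is x ↦ 11x + 12 (mod 26).
Applying it to enemy: e(4)→11·4+12≡4=e; n(13)→11·13+12≡25=z; e(4)→11·4+12≡4=e; m(12)→11·12+12≡14=o; y(24)→11·24+12≡16=q (all mod 26).

ezeoq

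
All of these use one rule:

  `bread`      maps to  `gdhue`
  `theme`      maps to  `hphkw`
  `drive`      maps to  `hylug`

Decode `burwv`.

story

Two steps: reverse the string, then apply a Caesar shift of +3.
Undoing it on burwv: shift back: b−3=y, u−3=r, r−3=o, w−3=t, v−3=s → yrots; then reverse → story.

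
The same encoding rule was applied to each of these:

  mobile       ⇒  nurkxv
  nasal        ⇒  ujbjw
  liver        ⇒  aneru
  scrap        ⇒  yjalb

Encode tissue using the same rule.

The output letters match the input read backwards, each shifted +9: mobile reversed is elibom. The word is reversed, then every letter is shifted forward by 9.
Applying it to tissue: reverse → eussit; then shift: e+9=n, u+9=d, s+9=b, s+9=b, i+9=r, t+9=c.

ndbbrc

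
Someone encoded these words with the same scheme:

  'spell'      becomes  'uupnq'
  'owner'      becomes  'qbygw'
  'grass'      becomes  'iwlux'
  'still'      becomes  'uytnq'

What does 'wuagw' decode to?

upper

Shifts by position in spell: pos 0: s→u (+2), pos 1: p→u (+5), pos 2: e→p (+11), pos 3: l→n (+2), pos 4: l→q (+5) — repeating every 3. It's a Vigenère-style cipher with numeric key [2,5,11]: position i shifts by key[i mod 3].
Reversing it on wuagw: w−2=u, u−5=p, a−11=p, g−2=e, w−5=r.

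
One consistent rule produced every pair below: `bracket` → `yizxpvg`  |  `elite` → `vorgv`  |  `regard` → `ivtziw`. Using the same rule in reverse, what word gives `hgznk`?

Each pair mirrors across the alphabet (b↔y, r↔i, a↔z): positions sum to 25. This is the alphabet-reversal cipher (Atbash): a becomes z, b becomes y, etc.
Reversing it on hgznk: h↔s, g↔t, z↔a, n↔m, k↔p.

stamp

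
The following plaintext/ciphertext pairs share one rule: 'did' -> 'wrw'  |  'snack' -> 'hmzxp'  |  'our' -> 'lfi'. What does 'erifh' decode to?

virus

Each pair mirrors across the alphabet (d↔w, i↔r, d↔w): positions sum to 25. Letters are reflected about the middle of the alphabet (position → 25−position): Atbash.
Decoding erifh: e↔v, r↔i, i↔r, f↔u, h↔s.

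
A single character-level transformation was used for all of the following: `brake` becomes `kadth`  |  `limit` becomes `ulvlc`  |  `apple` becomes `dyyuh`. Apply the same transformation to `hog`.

qrp

The rule splits by letter class: vowels +3, consonants +9.
On hog: h(cons)+9=q, o(vowel)+3=r, g(cons)+9=p.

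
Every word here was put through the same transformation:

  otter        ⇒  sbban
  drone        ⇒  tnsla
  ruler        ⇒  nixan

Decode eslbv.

month

o(14)→s(18) and t(19)→b(1) fit y≡7x+24 (mod 26); the inverse of 7 mod 26 is 15. This is an affine cipher: with a=0,…,z=25, each position x becomes (7x+24) mod 26.
Undoing it on eslbv: e(4)→15·(4−24)≡12=m; s(18)→15·(18−24)≡14=o; l(11)→15·(11−24)≡13=n; b(1)→15·(1−24)≡19=t; v(21)→15·(21−24)≡7=h (all mod 26).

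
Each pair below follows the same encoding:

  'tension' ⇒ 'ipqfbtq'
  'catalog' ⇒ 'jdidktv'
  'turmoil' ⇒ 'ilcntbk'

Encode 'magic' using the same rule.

This is an affine cipher: with a=0,…,z=25, each position x becomes (3x+3) mod 26.
Applying it to magic: m(12)→3·12+3≡13=n; a(0)→3·0+3≡3=d; g(6)→3·6+3≡21=v; i(8)→3·8+3≡1=b; c(2)→3·2+3≡9=j (all mod 26).

ndvbj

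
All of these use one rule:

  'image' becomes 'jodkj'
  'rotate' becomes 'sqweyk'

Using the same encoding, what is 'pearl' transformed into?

qgdvq

In image: i→j is +1, m→o is +2, a→d is +3, g→k is +4 — the shift increases by 1 each position. The shift increases by 1 at each position, starting from +1: 1, 2, 3, ….
On pearl: p+1=q, e+2=g, a+3=d, r+4=v, l+5=q.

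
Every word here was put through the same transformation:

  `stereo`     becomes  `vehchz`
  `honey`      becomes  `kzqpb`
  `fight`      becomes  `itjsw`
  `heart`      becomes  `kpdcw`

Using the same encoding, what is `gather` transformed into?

Shifts by position in stereo: pos 0: s→v (+3), pos 1: t→e (+11), pos 2: e→h (+3), pos 3: r→c (+11) — repeating every 2. A repeating key of period 2 is used — shifts +3, +11 over and over.
For gather: g+3=j, a+11=l, t+3=w, h+11=s, e+3=h, r+11=c.

jlwshc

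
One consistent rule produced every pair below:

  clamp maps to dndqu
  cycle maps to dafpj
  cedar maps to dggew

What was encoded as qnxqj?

plume

Letter i (0-indexed) is shifted by i+1, so successive shifts are 1, 2, 3, ….
Reversing it on qnxqj: q−1=p, n−2=l, x−3=u, q−4=m, j−5=e.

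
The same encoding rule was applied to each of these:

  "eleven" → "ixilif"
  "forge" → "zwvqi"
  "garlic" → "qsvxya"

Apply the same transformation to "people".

niwnxi

e(4)→i(8) and l(11)→x(23) fit y≡17x+18 (mod 26); the inverse of 17 mod 26 is 23. Treating letters as 0–25, the rule is x ↦ 17x + 18 (mod 26).
Applying it to people: p(15)→17·15+18≡13=n; e(4)→17·4+18≡8=i; o(14)→17·14+18≡22=w; p(15)→17·15+18≡13=n; l(11)→17·11+18≡23=x; e(4)→17·4+18≡8=i (all mod 26).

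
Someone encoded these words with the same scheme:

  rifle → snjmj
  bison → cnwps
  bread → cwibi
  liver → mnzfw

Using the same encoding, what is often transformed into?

Shifts by position in rifle: pos 0: r→s (+1), pos 1: i→n (+5), pos 2: f→j (+4), pos 3: l→m (+1), pos 4: e→j (+5) — repeating every 3. It's a Vigenère-style cipher with numeric key [1,5,4]: position i shifts by key[i mod 3].
Applying it to often: o+1=p, f+5=k, t+4=x, e+1=f, n+5=s.

pkxfs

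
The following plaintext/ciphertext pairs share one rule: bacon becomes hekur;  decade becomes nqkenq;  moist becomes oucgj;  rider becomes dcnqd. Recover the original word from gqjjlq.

settle

b(1)→h(7) and a(0)→e(4) fit y≡3x+4 (mod 26); the inverse of 3 mod 26 is 9. This is an affine cipher: with a=0,…,z=25, each position x becomes (3x+4) mod 26.
Reversing it on gqjjlq: g(6)→9·(6−4)≡18=s; q(16)→9·(16−4)≡4=e; j(9)→9·(9−4)≡19=t; j(9)→9·(9−4)≡19=t; l(11)→9·(11−4)≡11=l; q(16)→9·(16−4)≡4=e (all mod 26).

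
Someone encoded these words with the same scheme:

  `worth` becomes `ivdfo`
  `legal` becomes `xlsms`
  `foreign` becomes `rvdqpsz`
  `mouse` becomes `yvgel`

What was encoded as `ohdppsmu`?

cardigan

Shifts by position in worth: pos 0: w→i (+12), pos 1: o→v (+7), pos 2: r→d (+12), pos 3: t→f (+12), pos 4: h→o (+7) — repeating every 3. The shifts repeat in a cycle of length 3: positions 0,1,… shift by +12, +7, +12, then the pattern repeats.
Reversing it on ohdppsmu: o−12=c, h−7=a, d−12=r, p−12=d, p−7=i, s−12=g, m−12=a, u−7=n.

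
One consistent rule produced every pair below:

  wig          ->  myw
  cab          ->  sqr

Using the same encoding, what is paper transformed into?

Compare letters: w→m is +16, i→y is +16, g→w is +16 — a constant shift. Each letter is shifted forward by 16 in the alphabet (a Caesar shift of +16).
On paper: p+16=f, a+16=q, p+16=f, e+16=u, r+16=h.

fqfuh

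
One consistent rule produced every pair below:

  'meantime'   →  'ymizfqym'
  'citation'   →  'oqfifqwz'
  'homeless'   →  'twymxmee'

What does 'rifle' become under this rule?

dqrxm

The rule splits by letter class: vowels +8, consonants +12.
On rifle: r(cons)+12=d, i(vowel)+8=q, f(cons)+12=r, l(cons)+12=x, e(vowel)+8=m.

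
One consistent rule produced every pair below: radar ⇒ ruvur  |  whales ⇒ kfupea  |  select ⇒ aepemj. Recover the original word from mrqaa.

r(17)→r(17) and a(0)→u(20) fit y≡9x+20 (mod 26); the inverse of 9 mod 26 is 3. This is an affine cipher: with a=0,…,z=25, each position x becomes (9x+20) mod 26.
Undoing it on mrqaa: m(12)→3·(12−20)≡2=c; r(17)→3·(17−20)≡17=r; q(16)→3·(16−20)≡14=o; a(0)→3·(0−20)≡18=s; a(0)→3·(0−20)≡18=s (all mod 26).

cross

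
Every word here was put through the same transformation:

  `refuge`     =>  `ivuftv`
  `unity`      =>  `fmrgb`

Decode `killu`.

proof

Each letter is replaced by its mirror in the alphabet: a↔z, b↔y, c↔x, and so on (the Atbash cipher).
Decoding killu: k↔p, i↔r, l↔o, l↔o, u↔f.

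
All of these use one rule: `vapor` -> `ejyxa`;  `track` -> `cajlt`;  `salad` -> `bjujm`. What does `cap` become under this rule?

Compare letters: v→e is +9, a→j is +9, p→y is +9 — a constant shift. It's a constant shift of +9 (ROT9).
Applying it to cap: c+9=l, a+9=j, p+9=y.

ljy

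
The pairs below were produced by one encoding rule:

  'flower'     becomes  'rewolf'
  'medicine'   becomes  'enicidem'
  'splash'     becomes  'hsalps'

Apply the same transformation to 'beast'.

tsaeb

The output letters match the input read backwards: flower reversed is rewolf. It's just the letters in reverse order.
For beast: reverse → tsaeb.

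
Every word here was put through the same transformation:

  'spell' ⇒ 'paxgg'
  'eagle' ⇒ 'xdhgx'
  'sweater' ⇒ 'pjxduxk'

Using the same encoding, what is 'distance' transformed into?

s(18)→p(15) and p(15)→a(0) fit y≡5x+3 (mod 26); the inverse of 5 mod 26 is 21. Treating letters as 0–25, the rule is x ↦ 5x + 3 (mod 26).
Applying it to distance: d(3)→5·3+3≡18=s; i(8)→5·8+3≡17=r; s(18)→5·18+3≡15=p; t(19)→5·19+3≡20=u; a(0)→5·0+3≡3=d; n(13)→5·13+3≡16=q; c(2)→5·2+3≡13=n; e(4)→5·4+3≡23=x (all mod 26).

srpudqnx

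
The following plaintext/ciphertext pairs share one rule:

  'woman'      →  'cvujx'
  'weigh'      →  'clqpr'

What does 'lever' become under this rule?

rldnb

In woman: w→c is +6, o→v is +7, m→u is +8, a→j is +9 — the shift increases by 1 each position. Each letter shifts forward by (position + 6), i.e. 6, 7, 8, … — the shift grows by one for each successive letter.
On lever: l+6=r, e+7=l, v+8=d, e+9=n, r+10=b.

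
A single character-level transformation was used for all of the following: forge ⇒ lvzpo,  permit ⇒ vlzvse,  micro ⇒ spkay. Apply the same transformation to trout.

Each letter shifts forward by (position + 6), i.e. 6, 7, 8, … — the shift grows by one for each successive letter.
Applying it to trout: t+6=z, r+7=y, o+8=w, u+9=d, t+10=d.

zywdd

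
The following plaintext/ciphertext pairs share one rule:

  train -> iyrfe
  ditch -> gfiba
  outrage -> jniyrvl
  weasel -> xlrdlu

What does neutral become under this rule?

t(19)→i(8) and r(17)→y(24) fit y≡5x+17 (mod 26); the inverse of 5 mod 26 is 21. Each letter's alphabet position (a=0..z=25) is mapped through 5·x+17 mod 26 — an affine cipher.
For neutral: n(13)→5·13+17≡4=e; e(4)→5·4+17≡11=l; u(20)→5·20+17≡13=n; t(19)→5·19+17≡8=i; r(17)→5·17+17≡24=y; a(0)→5·0+17≡17=r; l(11)→5·11+17≡20=u (all mod 26).

elniyru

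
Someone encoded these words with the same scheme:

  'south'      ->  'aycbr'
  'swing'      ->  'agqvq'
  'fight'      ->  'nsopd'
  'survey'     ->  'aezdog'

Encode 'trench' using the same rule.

Shifts by position in south: pos 0: s→a (+8), pos 1: o→y (+10), pos 2: u→c (+8), pos 3: t→b (+8), pos 4: h→r (+10) — repeating every 3. The shifts repeat in a cycle of length 3: positions 0,1,… shift by +8, +10, +8, then the pattern repeats.
Applying it to trench: t+8=b, r+10=b, e+8=m, n+8=v, c+10=m, h+8=p.

bbmvmp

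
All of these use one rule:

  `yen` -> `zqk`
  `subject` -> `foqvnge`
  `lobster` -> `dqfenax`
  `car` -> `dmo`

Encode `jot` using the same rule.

fav

The output letters match the input read backwards, each shifted +12: yen reversed is ney. The word is reversed, then every letter is shifted forward by 12.
On jot: reverse → toj; then shift: t+12=f, o+12=a, j+12=v.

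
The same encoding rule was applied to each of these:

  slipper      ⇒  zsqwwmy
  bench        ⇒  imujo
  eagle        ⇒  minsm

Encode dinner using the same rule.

kquumy

The shift depends on letter class: consonant s→z is +7, but vowel i→q is +8. Two shifts are in play — +8 for a/e/i/o/u, +7 for every other letter.
Applying it to dinner: d(cons)+7=k, i(vowel)+8=q, n(cons)+7=u, n(cons)+7=u, e(vowel)+8=m, r(cons)+7=y.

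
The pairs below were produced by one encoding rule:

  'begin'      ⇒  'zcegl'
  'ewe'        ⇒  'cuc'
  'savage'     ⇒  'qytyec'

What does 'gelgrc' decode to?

ignite

Compare letters: b→z is +24, e→c is +24, g→e is +24 — a constant shift. This is a Caesar cipher with shift 24.
Undoing it on gelgrc: g−24=i, e−24=g, l−24=n, g−24=i, r−24=t, c−24=e.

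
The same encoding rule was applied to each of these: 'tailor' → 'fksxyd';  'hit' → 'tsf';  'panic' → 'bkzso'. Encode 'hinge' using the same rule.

tszso

Two shifts are in play — +10 for a/e/i/o/u, +12 for every other letter.
On hinge: h(cons)+12=t, i(vowel)+10=s, n(cons)+12=z, g(cons)+12=s, e(vowel)+10=o.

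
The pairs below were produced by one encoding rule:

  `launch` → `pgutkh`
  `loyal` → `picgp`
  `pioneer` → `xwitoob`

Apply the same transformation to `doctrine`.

This is an affine cipher: with a=0,…,z=25, each position x becomes (15x+6) mod 26.
For doctrine: d(3)→15·3+6≡25=z; o(14)→15·14+6≡8=i; c(2)→15·2+6≡10=k; t(19)→15·19+6≡5=f; r(17)→15·17+6≡1=b; i(8)→15·8+6≡22=w; n(13)→15·13+6≡19=t; e(4)→15·4+6≡14=o (all mod 26).

zikfbwto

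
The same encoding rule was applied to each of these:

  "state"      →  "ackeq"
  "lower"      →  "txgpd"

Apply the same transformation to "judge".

rdnrq

In state: s→a is +8, t→c is +9, a→k is +10, t→e is +11 — the shift increases by 1 each position. Each letter shifts forward by (position + 8), i.e. 8, 9, 10, … — the shift grows by one for each successive letter.
For judge: j+8=r, u+9=d, d+10=n, g+11=r, e+12=q.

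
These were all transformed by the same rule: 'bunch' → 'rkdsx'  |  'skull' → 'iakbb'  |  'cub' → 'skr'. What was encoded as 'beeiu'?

loose

Compare letters: b→r is +16, u→k is +16, n→d is +16 — a constant shift. It's a constant shift of +16 (ROT16).
Reversing it on beeiu: b−16=l, e−16=o, e−16=o, i−16=s, u−16=e.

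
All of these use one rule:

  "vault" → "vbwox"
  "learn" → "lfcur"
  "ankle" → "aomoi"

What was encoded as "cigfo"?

check

In vault: v→v is +0, a→b is +1, u→w is +2, l→o is +3 — the shift increases by 1 each position. Letter i (0-indexed) is shifted by i+0, so successive shifts are 0, 1, 2, ….
Reversing it on cigfo: c−0=c, i−1=h, g−2=e, f−3=c, o−4=k.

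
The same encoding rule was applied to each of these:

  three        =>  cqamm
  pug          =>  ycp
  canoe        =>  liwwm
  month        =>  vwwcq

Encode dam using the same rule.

The shift depends on letter class: consonant t→c is +9, but vowel e→m is +8. Two shifts are in play — +8 for a/e/i/o/u, +9 for every other letter.
On dam: d(cons)+9=m, a(vowel)+8=i, m(cons)+9=v.

miv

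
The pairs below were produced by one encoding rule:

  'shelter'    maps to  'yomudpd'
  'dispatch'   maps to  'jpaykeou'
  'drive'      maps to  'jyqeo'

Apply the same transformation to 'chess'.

The shift increases by 1 at each position, starting from +6: 6, 7, 8, ….
Applying it to chess: c+6=i, h+7=o, e+8=m, s+9=b, s+10=c.

iombc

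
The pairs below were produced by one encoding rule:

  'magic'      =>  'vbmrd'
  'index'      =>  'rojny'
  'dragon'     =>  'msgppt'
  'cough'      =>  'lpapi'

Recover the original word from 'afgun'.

Shifts by position in magic: pos 0: m→v (+9), pos 1: a→b (+1), pos 2: g→m (+6), pos 3: i→r (+9), pos 4: c→d (+1) — repeating every 3. It's a Vigenère-style cipher with numeric key [9,1,6]: position i shifts by key[i mod 3].
Decoding afgun: a−9=r, f−1=e, g−6=a, u−9=l, n−1=m.

realm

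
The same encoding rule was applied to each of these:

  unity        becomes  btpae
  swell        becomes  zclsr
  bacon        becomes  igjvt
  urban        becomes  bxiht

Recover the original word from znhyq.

shark

A repeating key of period 3 is used — shifts +7, +6, +7 over and over.
Undoing it on znhyq: z−7=s, n−6=h, h−7=a, y−7=r, q−6=k.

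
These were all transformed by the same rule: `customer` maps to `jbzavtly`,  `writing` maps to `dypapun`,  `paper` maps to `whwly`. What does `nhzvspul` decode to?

gasoline

Compare letters: c→j is +7, u→b is +7, s→z is +7 — a constant shift. Each letter is shifted forward by 7 in the alphabet (a Caesar shift of +7).
Decoding nhzvspul: n−7=g, h−7=a, z−7=s, v−7=o, s−7=l, p−7=i, u−7=n, l−7=e.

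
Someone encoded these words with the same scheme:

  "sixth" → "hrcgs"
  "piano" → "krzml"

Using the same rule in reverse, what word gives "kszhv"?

phase

Letters are reflected about the middle of the alphabet (position → 25−position): Atbash.
Undoing it on kszhv: k↔p, s↔h, z↔a, h↔s, v↔e.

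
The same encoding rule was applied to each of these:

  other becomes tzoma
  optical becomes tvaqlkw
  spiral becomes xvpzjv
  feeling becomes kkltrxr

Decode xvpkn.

In other: o→t is +5, t→z is +6, h→o is +7, e→m is +8 — the shift increases by 1 each position. Letter i (0-indexed) is shifted by i+5, so successive shifts are 5, 6, 7, ….
Reversing it on xvpkn: x−5=s, v−6=p, p−7=i, k−8=c, n−9=e.

spice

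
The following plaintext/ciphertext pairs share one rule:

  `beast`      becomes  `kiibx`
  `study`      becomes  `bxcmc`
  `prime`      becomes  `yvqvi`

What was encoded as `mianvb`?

desert

Shifts by position in beast: pos 0: b→k (+9), pos 1: e→i (+4), pos 2: a→i (+8), pos 3: s→b (+9), pos 4: t→x (+4) — repeating every 3. It's a Vigenère-style cipher with numeric key [9,4,8]: position i shifts by key[i mod 3].
Reversing it on mianvb: m−9=d, i−4=e, a−8=s, n−9=e, v−4=r, b−8=t.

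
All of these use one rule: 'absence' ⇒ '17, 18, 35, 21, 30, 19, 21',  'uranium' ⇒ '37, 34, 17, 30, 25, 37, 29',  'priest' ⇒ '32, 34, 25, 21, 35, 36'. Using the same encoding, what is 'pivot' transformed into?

32, 25, 38, 31, 36

a is letter #1 and maps to 17: an offset of 16. The number is (letter's place in the alphabet, a=1) + 16.
Applying it to pivot: p=16→32, i=9→25, v=22→38, o=15→31, t=20→36.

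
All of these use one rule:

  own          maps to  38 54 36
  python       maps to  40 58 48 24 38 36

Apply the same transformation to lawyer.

32 10 54 58 18 44

o(#15)→38 and w(#23)→54: differences scale by 2, so n = 2·pos + 8. The formula is n = 2×(alphabet index, a=1) + 8.
For lawyer: l=12→32, a=1→10, w=23→54, y=25→58, e=5→18, r=18→44.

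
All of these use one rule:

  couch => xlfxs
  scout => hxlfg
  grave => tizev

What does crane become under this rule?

Each pair mirrors across the alphabet (c↔x, o↔l, u↔f): positions sum to 25. This is the alphabet-reversal cipher (Atbash): a becomes z, b becomes y, etc.
On crane: c↔x, r↔i, a↔z, n↔m, e↔v.

xizmv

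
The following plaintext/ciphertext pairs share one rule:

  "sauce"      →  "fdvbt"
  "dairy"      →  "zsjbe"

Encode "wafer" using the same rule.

The output letters match the input read backwards, each shifted +1: sauce reversed is ecuas. Two steps: reverse the string, then apply a Caesar shift of +1.
Applying it to wafer: reverse → refaw; then shift: r+1=s, e+1=f, f+1=g, a+1=b, w+1=x.

sfgbx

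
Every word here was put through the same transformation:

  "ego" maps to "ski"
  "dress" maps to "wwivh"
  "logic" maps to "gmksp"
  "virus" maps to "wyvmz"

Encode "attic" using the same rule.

gmxxe

The output letters match the input read backwards, each shifted +4: ego reversed is oge. Two steps: reverse the string, then apply a Caesar shift of +4.
For attic: reverse → citta; then shift: c+4=g, i+4=m, t+4=x, t+4=x, a+4=e.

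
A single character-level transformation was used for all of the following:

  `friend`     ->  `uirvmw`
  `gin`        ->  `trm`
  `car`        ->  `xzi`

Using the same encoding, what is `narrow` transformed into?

mziild

Each letter is replaced by its mirror in the alphabet: a↔z, b↔y, c↔x, and so on (the Atbash cipher).
For narrow: n↔m, a↔z, r↔i, r↔i, o↔l, w↔d.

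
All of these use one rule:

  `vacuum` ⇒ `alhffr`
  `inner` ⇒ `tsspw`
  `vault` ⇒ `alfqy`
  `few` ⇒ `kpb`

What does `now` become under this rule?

szb

The shift depends on letter class: consonant v→a is +5, but vowel a→l is +11. Vowels shift forward by 11 and consonants shift forward by 5.
Applying it to now: n(cons)+5=s, o(vowel)+11=z, w(cons)+5=b.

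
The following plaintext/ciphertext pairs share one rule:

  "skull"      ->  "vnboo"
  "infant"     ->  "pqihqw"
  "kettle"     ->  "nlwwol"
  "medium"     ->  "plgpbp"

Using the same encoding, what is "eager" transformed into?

The shift depends on letter class: consonant s→v is +3, but vowel u→b is +7. Vowels shift forward by 7 and consonants shift forward by 3.
For eager: e(vowel)+7=l, a(vowel)+7=h, g(cons)+3=j, e(vowel)+7=l, r(cons)+3=u.

lhjlu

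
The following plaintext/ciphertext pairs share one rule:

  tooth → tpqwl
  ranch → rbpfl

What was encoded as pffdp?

Each letter shifts forward by its position index (0, 1, 2, …) — the shift grows by one for each successive letter.
Decoding pffdp: p−0=p, f−1=e, f−2=d, d−3=a, p−4=l.

pedal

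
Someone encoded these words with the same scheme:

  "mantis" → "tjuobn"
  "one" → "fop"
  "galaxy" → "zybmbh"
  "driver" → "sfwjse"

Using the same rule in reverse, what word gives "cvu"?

The output letters match the input read backwards, each shifted +1: mantis reversed is sitnam. The word is reversed, then every letter is shifted forward by 1.
Undoing it on cvu: shift back: c−1=b, v−1=u, u−1=t → but; then reverse → tub.

tub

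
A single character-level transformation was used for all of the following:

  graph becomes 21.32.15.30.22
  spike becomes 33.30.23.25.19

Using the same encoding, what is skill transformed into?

g is letter #7 and maps to 21: an offset of 14. Letters become their 1-based position plus 14 (so a→15, b→16, …).
Applying it to skill: s=19→33, k=11→25, i=9→23, l=12→26, l=12→26.

33.25.23.26.26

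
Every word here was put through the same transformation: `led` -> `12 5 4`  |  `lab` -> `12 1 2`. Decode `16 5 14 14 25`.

penny

Each letter is replaced by its alphabet position (a=1, b=2, …, z=26).
Undoing it on 16 5 14 14 25: 16=p, 5=e, 14=n, 14=n, 25=y.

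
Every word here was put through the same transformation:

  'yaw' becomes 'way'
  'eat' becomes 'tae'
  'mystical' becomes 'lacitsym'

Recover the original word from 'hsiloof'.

The word is simply reversed.
Undoing it on hsiloof: then reverse → foolish.

foolish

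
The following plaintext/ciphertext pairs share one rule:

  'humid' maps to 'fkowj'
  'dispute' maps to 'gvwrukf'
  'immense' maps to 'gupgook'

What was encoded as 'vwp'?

nut

Two steps: reverse the string, then apply a Caesar shift of +2.
Undoing it on vwp: shift back: v−2=t, w−2=u, p−2=n → tun; then reverse → nut.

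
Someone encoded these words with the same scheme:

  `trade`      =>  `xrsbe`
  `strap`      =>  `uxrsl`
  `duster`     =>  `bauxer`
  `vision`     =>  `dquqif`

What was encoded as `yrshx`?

craft

Each letter's alphabet position (a=0..z=25) is mapped through 3·x+18 mod 26 — an affine cipher.
Undoing it on yrshx: y(24)→9·(24−18)≡2=c; r(17)→9·(17−18)≡17=r; s(18)→9·(18−18)≡0=a; h(7)→9·(7−18)≡5=f; x(23)→9·(23−18)≡19=t (all mod 26).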